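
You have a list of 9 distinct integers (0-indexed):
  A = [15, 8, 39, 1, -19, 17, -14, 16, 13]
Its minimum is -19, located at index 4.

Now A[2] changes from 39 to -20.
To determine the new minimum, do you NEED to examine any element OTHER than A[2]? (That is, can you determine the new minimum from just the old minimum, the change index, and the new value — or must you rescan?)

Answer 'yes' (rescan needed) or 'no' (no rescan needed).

Answer: no

Derivation:
Old min = -19 at index 4
Change at index 2: 39 -> -20
Index 2 was NOT the min. New min = min(-19, -20). No rescan of other elements needed.
Needs rescan: no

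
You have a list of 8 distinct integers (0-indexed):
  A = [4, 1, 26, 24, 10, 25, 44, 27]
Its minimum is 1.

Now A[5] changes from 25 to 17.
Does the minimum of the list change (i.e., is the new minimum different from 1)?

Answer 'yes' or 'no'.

Old min = 1
Change: A[5] 25 -> 17
Changed element was NOT the min; min changes only if 17 < 1.
New min = 1; changed? no

Answer: no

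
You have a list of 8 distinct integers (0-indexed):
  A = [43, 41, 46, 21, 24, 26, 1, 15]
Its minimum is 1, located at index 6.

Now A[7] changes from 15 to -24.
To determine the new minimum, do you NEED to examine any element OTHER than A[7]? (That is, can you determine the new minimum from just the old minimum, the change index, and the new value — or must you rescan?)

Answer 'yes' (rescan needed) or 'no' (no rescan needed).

Old min = 1 at index 6
Change at index 7: 15 -> -24
Index 7 was NOT the min. New min = min(1, -24). No rescan of other elements needed.
Needs rescan: no

Answer: no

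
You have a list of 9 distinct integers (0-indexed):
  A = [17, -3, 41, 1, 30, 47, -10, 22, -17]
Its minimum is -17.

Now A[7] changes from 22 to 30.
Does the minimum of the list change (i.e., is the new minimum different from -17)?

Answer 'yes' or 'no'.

Old min = -17
Change: A[7] 22 -> 30
Changed element was NOT the min; min changes only if 30 < -17.
New min = -17; changed? no

Answer: no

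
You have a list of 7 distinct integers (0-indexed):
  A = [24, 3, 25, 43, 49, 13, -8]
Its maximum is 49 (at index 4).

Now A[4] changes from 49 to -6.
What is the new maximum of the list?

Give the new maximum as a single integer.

Answer: 43

Derivation:
Old max = 49 (at index 4)
Change: A[4] 49 -> -6
Changed element WAS the max -> may need rescan.
  Max of remaining elements: 43
  New max = max(-6, 43) = 43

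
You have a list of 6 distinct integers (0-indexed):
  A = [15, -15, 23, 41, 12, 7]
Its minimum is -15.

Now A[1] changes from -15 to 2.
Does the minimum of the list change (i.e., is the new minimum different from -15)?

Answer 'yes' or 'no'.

Answer: yes

Derivation:
Old min = -15
Change: A[1] -15 -> 2
Changed element was the min; new min must be rechecked.
New min = 2; changed? yes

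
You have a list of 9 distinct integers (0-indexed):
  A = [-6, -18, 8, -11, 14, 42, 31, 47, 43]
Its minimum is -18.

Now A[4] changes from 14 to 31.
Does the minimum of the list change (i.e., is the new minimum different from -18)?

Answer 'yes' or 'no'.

Old min = -18
Change: A[4] 14 -> 31
Changed element was NOT the min; min changes only if 31 < -18.
New min = -18; changed? no

Answer: no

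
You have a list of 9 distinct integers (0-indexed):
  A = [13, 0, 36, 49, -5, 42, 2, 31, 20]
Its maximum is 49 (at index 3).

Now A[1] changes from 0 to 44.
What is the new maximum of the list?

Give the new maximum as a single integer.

Old max = 49 (at index 3)
Change: A[1] 0 -> 44
Changed element was NOT the old max.
  New max = max(old_max, new_val) = max(49, 44) = 49

Answer: 49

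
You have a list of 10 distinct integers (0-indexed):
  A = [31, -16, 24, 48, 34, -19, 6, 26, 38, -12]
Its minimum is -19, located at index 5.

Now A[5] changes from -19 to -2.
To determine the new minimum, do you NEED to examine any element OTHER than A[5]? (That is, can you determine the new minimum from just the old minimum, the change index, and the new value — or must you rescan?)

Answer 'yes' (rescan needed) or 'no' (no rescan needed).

Old min = -19 at index 5
Change at index 5: -19 -> -2
Index 5 WAS the min and new value -2 > old min -19. Must rescan other elements to find the new min.
Needs rescan: yes

Answer: yes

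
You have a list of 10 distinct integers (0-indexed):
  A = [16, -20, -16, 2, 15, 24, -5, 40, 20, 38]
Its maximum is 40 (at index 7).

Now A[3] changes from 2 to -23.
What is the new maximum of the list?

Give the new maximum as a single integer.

Answer: 40

Derivation:
Old max = 40 (at index 7)
Change: A[3] 2 -> -23
Changed element was NOT the old max.
  New max = max(old_max, new_val) = max(40, -23) = 40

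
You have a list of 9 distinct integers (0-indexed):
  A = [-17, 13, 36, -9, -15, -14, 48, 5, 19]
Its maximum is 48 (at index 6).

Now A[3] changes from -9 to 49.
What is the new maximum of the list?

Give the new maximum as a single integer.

Answer: 49

Derivation:
Old max = 48 (at index 6)
Change: A[3] -9 -> 49
Changed element was NOT the old max.
  New max = max(old_max, new_val) = max(48, 49) = 49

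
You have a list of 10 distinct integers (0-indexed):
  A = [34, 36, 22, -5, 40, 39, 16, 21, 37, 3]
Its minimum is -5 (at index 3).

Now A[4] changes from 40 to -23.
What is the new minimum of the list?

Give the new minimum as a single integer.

Answer: -23

Derivation:
Old min = -5 (at index 3)
Change: A[4] 40 -> -23
Changed element was NOT the old min.
  New min = min(old_min, new_val) = min(-5, -23) = -23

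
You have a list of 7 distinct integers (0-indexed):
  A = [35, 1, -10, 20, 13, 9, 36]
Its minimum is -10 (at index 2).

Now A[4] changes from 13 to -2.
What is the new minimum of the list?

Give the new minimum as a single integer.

Old min = -10 (at index 2)
Change: A[4] 13 -> -2
Changed element was NOT the old min.
  New min = min(old_min, new_val) = min(-10, -2) = -10

Answer: -10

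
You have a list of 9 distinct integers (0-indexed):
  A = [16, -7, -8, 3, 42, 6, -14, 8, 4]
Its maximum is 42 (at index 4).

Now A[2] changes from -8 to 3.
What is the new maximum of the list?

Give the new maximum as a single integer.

Old max = 42 (at index 4)
Change: A[2] -8 -> 3
Changed element was NOT the old max.
  New max = max(old_max, new_val) = max(42, 3) = 42

Answer: 42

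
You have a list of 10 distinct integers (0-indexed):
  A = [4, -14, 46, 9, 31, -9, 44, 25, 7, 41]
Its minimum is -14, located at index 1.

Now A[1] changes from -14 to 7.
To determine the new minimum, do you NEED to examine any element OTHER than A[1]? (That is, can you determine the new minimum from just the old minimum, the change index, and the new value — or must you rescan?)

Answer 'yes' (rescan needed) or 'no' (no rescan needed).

Old min = -14 at index 1
Change at index 1: -14 -> 7
Index 1 WAS the min and new value 7 > old min -14. Must rescan other elements to find the new min.
Needs rescan: yes

Answer: yes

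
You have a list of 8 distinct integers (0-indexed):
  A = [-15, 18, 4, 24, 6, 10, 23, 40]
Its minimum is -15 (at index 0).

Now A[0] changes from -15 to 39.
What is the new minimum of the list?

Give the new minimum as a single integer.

Answer: 4

Derivation:
Old min = -15 (at index 0)
Change: A[0] -15 -> 39
Changed element WAS the min. Need to check: is 39 still <= all others?
  Min of remaining elements: 4
  New min = min(39, 4) = 4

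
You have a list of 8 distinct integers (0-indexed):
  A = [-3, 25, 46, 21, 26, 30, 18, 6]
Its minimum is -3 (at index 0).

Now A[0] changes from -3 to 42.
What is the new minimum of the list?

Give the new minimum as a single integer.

Old min = -3 (at index 0)
Change: A[0] -3 -> 42
Changed element WAS the min. Need to check: is 42 still <= all others?
  Min of remaining elements: 6
  New min = min(42, 6) = 6

Answer: 6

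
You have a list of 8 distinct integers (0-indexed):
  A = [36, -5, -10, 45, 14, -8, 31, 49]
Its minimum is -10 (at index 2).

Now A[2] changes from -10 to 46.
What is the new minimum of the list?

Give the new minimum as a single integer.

Old min = -10 (at index 2)
Change: A[2] -10 -> 46
Changed element WAS the min. Need to check: is 46 still <= all others?
  Min of remaining elements: -8
  New min = min(46, -8) = -8

Answer: -8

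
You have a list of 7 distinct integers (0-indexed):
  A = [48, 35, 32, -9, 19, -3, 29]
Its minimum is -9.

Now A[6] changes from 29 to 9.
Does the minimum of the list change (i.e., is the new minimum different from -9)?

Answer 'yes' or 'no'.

Old min = -9
Change: A[6] 29 -> 9
Changed element was NOT the min; min changes only if 9 < -9.
New min = -9; changed? no

Answer: no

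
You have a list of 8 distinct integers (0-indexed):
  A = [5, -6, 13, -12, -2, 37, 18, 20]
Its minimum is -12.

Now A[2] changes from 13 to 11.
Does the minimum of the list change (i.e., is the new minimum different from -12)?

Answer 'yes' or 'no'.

Old min = -12
Change: A[2] 13 -> 11
Changed element was NOT the min; min changes only if 11 < -12.
New min = -12; changed? no

Answer: no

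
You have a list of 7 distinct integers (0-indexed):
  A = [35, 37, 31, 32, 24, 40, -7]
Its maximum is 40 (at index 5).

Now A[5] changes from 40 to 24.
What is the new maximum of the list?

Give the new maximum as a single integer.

Old max = 40 (at index 5)
Change: A[5] 40 -> 24
Changed element WAS the max -> may need rescan.
  Max of remaining elements: 37
  New max = max(24, 37) = 37

Answer: 37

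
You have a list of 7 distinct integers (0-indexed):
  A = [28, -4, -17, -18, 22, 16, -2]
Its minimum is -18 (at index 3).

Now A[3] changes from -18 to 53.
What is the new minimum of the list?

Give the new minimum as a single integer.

Answer: -17

Derivation:
Old min = -18 (at index 3)
Change: A[3] -18 -> 53
Changed element WAS the min. Need to check: is 53 still <= all others?
  Min of remaining elements: -17
  New min = min(53, -17) = -17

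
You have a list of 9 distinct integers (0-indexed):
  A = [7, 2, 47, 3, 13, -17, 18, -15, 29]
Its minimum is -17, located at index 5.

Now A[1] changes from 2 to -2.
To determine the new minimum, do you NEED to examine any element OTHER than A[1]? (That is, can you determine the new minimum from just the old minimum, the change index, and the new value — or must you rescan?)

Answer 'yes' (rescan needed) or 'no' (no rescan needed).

Old min = -17 at index 5
Change at index 1: 2 -> -2
Index 1 was NOT the min. New min = min(-17, -2). No rescan of other elements needed.
Needs rescan: no

Answer: no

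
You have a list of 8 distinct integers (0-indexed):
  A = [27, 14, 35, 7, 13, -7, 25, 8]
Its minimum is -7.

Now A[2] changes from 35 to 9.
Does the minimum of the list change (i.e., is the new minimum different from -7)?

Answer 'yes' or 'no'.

Old min = -7
Change: A[2] 35 -> 9
Changed element was NOT the min; min changes only if 9 < -7.
New min = -7; changed? no

Answer: no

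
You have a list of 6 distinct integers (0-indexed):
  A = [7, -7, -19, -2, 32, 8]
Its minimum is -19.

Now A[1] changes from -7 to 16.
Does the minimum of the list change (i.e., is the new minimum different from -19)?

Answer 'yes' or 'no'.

Answer: no

Derivation:
Old min = -19
Change: A[1] -7 -> 16
Changed element was NOT the min; min changes only if 16 < -19.
New min = -19; changed? no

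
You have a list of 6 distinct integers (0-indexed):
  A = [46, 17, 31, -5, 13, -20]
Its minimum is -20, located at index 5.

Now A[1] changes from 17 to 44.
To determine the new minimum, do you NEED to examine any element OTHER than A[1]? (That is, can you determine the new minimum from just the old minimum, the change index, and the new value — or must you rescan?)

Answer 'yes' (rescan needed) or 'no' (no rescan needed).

Answer: no

Derivation:
Old min = -20 at index 5
Change at index 1: 17 -> 44
Index 1 was NOT the min. New min = min(-20, 44). No rescan of other elements needed.
Needs rescan: no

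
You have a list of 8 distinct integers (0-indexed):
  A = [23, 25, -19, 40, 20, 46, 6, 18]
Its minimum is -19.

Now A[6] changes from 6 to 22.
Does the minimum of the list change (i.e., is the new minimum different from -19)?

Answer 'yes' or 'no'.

Old min = -19
Change: A[6] 6 -> 22
Changed element was NOT the min; min changes only if 22 < -19.
New min = -19; changed? no

Answer: no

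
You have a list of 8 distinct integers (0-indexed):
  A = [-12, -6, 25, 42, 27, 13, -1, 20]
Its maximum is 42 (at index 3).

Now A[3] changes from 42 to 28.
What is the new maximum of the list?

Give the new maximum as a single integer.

Answer: 28

Derivation:
Old max = 42 (at index 3)
Change: A[3] 42 -> 28
Changed element WAS the max -> may need rescan.
  Max of remaining elements: 27
  New max = max(28, 27) = 28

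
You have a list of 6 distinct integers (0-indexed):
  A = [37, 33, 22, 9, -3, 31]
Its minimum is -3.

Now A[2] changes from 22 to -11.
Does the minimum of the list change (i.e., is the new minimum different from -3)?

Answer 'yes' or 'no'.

Answer: yes

Derivation:
Old min = -3
Change: A[2] 22 -> -11
Changed element was NOT the min; min changes only if -11 < -3.
New min = -11; changed? yes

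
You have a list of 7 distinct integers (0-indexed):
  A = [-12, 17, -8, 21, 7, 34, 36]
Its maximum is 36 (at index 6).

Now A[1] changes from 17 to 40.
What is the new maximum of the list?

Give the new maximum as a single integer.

Answer: 40

Derivation:
Old max = 36 (at index 6)
Change: A[1] 17 -> 40
Changed element was NOT the old max.
  New max = max(old_max, new_val) = max(36, 40) = 40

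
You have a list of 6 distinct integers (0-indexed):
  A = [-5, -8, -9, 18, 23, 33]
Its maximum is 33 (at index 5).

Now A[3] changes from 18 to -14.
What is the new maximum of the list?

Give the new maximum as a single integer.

Old max = 33 (at index 5)
Change: A[3] 18 -> -14
Changed element was NOT the old max.
  New max = max(old_max, new_val) = max(33, -14) = 33

Answer: 33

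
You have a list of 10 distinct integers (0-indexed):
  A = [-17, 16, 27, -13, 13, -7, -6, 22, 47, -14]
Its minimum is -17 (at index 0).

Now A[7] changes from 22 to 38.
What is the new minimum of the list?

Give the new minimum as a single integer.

Answer: -17

Derivation:
Old min = -17 (at index 0)
Change: A[7] 22 -> 38
Changed element was NOT the old min.
  New min = min(old_min, new_val) = min(-17, 38) = -17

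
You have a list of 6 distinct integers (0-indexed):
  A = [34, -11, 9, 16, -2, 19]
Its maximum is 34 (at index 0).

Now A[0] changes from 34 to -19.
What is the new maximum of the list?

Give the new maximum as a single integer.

Old max = 34 (at index 0)
Change: A[0] 34 -> -19
Changed element WAS the max -> may need rescan.
  Max of remaining elements: 19
  New max = max(-19, 19) = 19

Answer: 19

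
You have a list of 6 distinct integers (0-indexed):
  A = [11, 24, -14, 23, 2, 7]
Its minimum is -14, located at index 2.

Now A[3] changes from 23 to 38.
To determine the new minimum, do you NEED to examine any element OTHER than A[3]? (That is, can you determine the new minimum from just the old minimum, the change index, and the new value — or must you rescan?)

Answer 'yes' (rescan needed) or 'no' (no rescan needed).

Old min = -14 at index 2
Change at index 3: 23 -> 38
Index 3 was NOT the min. New min = min(-14, 38). No rescan of other elements needed.
Needs rescan: no

Answer: no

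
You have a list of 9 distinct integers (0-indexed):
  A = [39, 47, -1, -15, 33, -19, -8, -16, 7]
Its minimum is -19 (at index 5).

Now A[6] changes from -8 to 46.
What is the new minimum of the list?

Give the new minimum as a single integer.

Answer: -19

Derivation:
Old min = -19 (at index 5)
Change: A[6] -8 -> 46
Changed element was NOT the old min.
  New min = min(old_min, new_val) = min(-19, 46) = -19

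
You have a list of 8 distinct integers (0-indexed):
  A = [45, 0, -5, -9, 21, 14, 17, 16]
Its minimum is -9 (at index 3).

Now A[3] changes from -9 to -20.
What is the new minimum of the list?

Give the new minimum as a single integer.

Old min = -9 (at index 3)
Change: A[3] -9 -> -20
Changed element WAS the min. Need to check: is -20 still <= all others?
  Min of remaining elements: -5
  New min = min(-20, -5) = -20

Answer: -20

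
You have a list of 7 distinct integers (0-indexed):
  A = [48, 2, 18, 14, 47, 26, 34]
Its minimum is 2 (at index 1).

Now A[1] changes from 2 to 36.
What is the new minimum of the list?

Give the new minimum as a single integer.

Old min = 2 (at index 1)
Change: A[1] 2 -> 36
Changed element WAS the min. Need to check: is 36 still <= all others?
  Min of remaining elements: 14
  New min = min(36, 14) = 14

Answer: 14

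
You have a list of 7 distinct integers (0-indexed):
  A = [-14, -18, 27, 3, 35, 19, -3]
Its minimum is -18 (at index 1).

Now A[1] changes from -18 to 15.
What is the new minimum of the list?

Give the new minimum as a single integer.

Answer: -14

Derivation:
Old min = -18 (at index 1)
Change: A[1] -18 -> 15
Changed element WAS the min. Need to check: is 15 still <= all others?
  Min of remaining elements: -14
  New min = min(15, -14) = -14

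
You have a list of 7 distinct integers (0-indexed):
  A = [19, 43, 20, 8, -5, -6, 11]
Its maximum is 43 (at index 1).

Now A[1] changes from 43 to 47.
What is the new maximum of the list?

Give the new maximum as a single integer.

Answer: 47

Derivation:
Old max = 43 (at index 1)
Change: A[1] 43 -> 47
Changed element WAS the max -> may need rescan.
  Max of remaining elements: 20
  New max = max(47, 20) = 47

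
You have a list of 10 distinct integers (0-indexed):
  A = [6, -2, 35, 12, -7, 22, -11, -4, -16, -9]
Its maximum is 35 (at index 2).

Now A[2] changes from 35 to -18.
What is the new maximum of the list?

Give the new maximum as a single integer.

Old max = 35 (at index 2)
Change: A[2] 35 -> -18
Changed element WAS the max -> may need rescan.
  Max of remaining elements: 22
  New max = max(-18, 22) = 22

Answer: 22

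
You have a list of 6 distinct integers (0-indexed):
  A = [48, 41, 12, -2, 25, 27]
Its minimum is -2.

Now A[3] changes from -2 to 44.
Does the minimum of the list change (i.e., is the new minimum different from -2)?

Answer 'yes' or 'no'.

Old min = -2
Change: A[3] -2 -> 44
Changed element was the min; new min must be rechecked.
New min = 12; changed? yes

Answer: yes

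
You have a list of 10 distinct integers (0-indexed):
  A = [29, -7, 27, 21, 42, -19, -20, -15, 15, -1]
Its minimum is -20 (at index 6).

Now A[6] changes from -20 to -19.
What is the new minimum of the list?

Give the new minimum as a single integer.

Old min = -20 (at index 6)
Change: A[6] -20 -> -19
Changed element WAS the min. Need to check: is -19 still <= all others?
  Min of remaining elements: -19
  New min = min(-19, -19) = -19

Answer: -19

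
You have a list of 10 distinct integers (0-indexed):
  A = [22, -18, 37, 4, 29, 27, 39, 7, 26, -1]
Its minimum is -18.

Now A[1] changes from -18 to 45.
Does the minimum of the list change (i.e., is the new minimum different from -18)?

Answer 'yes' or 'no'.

Old min = -18
Change: A[1] -18 -> 45
Changed element was the min; new min must be rechecked.
New min = -1; changed? yes

Answer: yes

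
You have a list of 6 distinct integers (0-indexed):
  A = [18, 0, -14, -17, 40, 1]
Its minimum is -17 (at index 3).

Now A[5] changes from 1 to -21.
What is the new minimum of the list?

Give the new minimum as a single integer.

Answer: -21

Derivation:
Old min = -17 (at index 3)
Change: A[5] 1 -> -21
Changed element was NOT the old min.
  New min = min(old_min, new_val) = min(-17, -21) = -21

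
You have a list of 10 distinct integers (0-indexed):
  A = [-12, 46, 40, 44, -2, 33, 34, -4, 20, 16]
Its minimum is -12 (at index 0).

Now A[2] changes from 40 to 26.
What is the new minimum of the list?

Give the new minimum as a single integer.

Old min = -12 (at index 0)
Change: A[2] 40 -> 26
Changed element was NOT the old min.
  New min = min(old_min, new_val) = min(-12, 26) = -12

Answer: -12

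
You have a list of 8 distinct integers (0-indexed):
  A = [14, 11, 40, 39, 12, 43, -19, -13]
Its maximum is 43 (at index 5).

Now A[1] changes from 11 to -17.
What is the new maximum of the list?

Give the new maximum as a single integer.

Old max = 43 (at index 5)
Change: A[1] 11 -> -17
Changed element was NOT the old max.
  New max = max(old_max, new_val) = max(43, -17) = 43

Answer: 43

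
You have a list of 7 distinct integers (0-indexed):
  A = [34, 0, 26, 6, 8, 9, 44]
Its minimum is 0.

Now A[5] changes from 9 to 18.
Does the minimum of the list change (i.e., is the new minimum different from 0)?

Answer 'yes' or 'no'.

Old min = 0
Change: A[5] 9 -> 18
Changed element was NOT the min; min changes only if 18 < 0.
New min = 0; changed? no

Answer: no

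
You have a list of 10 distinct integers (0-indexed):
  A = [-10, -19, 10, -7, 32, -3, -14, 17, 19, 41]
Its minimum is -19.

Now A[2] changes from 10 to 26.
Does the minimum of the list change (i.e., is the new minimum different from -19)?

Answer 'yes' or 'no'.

Answer: no

Derivation:
Old min = -19
Change: A[2] 10 -> 26
Changed element was NOT the min; min changes only if 26 < -19.
New min = -19; changed? no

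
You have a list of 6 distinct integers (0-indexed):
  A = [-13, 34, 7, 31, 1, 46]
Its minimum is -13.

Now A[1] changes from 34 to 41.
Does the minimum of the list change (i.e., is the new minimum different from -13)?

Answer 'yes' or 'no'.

Old min = -13
Change: A[1] 34 -> 41
Changed element was NOT the min; min changes only if 41 < -13.
New min = -13; changed? no

Answer: no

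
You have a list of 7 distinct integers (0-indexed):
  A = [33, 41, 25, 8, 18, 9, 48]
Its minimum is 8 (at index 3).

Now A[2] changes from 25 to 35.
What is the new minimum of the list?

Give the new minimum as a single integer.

Old min = 8 (at index 3)
Change: A[2] 25 -> 35
Changed element was NOT the old min.
  New min = min(old_min, new_val) = min(8, 35) = 8

Answer: 8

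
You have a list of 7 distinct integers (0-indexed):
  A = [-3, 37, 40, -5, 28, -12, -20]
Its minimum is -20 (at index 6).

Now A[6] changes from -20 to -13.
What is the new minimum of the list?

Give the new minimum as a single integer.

Answer: -13

Derivation:
Old min = -20 (at index 6)
Change: A[6] -20 -> -13
Changed element WAS the min. Need to check: is -13 still <= all others?
  Min of remaining elements: -12
  New min = min(-13, -12) = -13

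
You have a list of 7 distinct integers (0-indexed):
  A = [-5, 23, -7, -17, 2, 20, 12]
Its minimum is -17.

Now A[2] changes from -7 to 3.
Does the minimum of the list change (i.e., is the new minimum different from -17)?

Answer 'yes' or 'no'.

Answer: no

Derivation:
Old min = -17
Change: A[2] -7 -> 3
Changed element was NOT the min; min changes only if 3 < -17.
New min = -17; changed? no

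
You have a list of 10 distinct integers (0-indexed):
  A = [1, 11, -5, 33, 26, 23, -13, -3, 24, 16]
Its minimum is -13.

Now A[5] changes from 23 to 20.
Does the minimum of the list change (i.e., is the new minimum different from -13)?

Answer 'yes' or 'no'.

Answer: no

Derivation:
Old min = -13
Change: A[5] 23 -> 20
Changed element was NOT the min; min changes only if 20 < -13.
New min = -13; changed? no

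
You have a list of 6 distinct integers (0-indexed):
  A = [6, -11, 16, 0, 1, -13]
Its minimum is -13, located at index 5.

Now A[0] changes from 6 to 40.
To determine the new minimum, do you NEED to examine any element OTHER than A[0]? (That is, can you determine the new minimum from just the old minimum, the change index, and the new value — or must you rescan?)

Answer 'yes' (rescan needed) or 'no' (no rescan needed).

Answer: no

Derivation:
Old min = -13 at index 5
Change at index 0: 6 -> 40
Index 0 was NOT the min. New min = min(-13, 40). No rescan of other elements needed.
Needs rescan: no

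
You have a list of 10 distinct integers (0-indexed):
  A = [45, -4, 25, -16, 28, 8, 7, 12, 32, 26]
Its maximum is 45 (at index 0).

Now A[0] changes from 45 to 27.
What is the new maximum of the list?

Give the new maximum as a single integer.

Old max = 45 (at index 0)
Change: A[0] 45 -> 27
Changed element WAS the max -> may need rescan.
  Max of remaining elements: 32
  New max = max(27, 32) = 32

Answer: 32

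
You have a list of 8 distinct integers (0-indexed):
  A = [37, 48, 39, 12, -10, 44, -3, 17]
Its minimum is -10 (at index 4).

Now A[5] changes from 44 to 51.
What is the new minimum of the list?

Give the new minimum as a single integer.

Answer: -10

Derivation:
Old min = -10 (at index 4)
Change: A[5] 44 -> 51
Changed element was NOT the old min.
  New min = min(old_min, new_val) = min(-10, 51) = -10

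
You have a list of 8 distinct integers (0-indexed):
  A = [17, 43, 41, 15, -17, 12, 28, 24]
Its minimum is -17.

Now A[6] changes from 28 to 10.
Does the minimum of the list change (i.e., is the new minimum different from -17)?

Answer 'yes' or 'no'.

Old min = -17
Change: A[6] 28 -> 10
Changed element was NOT the min; min changes only if 10 < -17.
New min = -17; changed? no

Answer: no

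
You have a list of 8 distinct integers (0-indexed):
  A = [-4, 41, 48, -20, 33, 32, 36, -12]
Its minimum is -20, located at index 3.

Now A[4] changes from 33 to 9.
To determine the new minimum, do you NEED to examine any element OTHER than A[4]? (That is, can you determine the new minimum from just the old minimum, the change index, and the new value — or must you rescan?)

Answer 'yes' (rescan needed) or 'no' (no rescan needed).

Old min = -20 at index 3
Change at index 4: 33 -> 9
Index 4 was NOT the min. New min = min(-20, 9). No rescan of other elements needed.
Needs rescan: no

Answer: no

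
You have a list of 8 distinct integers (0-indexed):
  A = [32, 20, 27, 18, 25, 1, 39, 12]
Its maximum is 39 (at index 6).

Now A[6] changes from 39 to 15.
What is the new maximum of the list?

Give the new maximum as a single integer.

Old max = 39 (at index 6)
Change: A[6] 39 -> 15
Changed element WAS the max -> may need rescan.
  Max of remaining elements: 32
  New max = max(15, 32) = 32

Answer: 32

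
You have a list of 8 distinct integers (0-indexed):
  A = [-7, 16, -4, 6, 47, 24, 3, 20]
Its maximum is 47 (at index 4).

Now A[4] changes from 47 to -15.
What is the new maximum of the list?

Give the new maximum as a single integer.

Old max = 47 (at index 4)
Change: A[4] 47 -> -15
Changed element WAS the max -> may need rescan.
  Max of remaining elements: 24
  New max = max(-15, 24) = 24

Answer: 24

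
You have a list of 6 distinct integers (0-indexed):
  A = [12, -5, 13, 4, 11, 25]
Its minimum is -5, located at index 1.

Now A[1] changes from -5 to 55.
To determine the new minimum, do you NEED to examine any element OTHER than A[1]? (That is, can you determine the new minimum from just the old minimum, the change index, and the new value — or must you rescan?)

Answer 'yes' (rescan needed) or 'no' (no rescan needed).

Old min = -5 at index 1
Change at index 1: -5 -> 55
Index 1 WAS the min and new value 55 > old min -5. Must rescan other elements to find the new min.
Needs rescan: yes

Answer: yes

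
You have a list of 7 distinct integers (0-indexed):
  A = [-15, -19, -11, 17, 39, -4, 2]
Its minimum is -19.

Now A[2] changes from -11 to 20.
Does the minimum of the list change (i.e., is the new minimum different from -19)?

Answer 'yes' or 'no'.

Old min = -19
Change: A[2] -11 -> 20
Changed element was NOT the min; min changes only if 20 < -19.
New min = -19; changed? no

Answer: no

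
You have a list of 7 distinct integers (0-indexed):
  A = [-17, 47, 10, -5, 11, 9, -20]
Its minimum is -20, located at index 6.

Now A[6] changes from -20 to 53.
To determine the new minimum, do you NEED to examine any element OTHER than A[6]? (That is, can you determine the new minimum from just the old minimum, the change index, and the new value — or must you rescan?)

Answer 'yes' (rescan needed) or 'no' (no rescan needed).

Old min = -20 at index 6
Change at index 6: -20 -> 53
Index 6 WAS the min and new value 53 > old min -20. Must rescan other elements to find the new min.
Needs rescan: yes

Answer: yes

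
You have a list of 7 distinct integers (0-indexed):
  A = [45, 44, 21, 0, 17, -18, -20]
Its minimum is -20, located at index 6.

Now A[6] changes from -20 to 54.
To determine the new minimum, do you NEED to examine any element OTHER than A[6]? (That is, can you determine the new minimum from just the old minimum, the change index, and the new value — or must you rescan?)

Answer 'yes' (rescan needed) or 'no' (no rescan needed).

Old min = -20 at index 6
Change at index 6: -20 -> 54
Index 6 WAS the min and new value 54 > old min -20. Must rescan other elements to find the new min.
Needs rescan: yes

Answer: yes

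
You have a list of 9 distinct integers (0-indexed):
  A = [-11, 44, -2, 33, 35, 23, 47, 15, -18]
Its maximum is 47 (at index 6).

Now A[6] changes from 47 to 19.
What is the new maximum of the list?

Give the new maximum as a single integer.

Answer: 44

Derivation:
Old max = 47 (at index 6)
Change: A[6] 47 -> 19
Changed element WAS the max -> may need rescan.
  Max of remaining elements: 44
  New max = max(19, 44) = 44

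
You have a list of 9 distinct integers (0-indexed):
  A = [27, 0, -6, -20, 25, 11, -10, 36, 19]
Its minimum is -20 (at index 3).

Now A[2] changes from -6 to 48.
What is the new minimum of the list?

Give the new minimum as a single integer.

Old min = -20 (at index 3)
Change: A[2] -6 -> 48
Changed element was NOT the old min.
  New min = min(old_min, new_val) = min(-20, 48) = -20

Answer: -20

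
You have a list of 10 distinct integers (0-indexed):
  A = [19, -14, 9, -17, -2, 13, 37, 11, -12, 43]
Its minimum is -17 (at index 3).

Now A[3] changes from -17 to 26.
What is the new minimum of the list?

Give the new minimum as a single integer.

Answer: -14

Derivation:
Old min = -17 (at index 3)
Change: A[3] -17 -> 26
Changed element WAS the min. Need to check: is 26 still <= all others?
  Min of remaining elements: -14
  New min = min(26, -14) = -14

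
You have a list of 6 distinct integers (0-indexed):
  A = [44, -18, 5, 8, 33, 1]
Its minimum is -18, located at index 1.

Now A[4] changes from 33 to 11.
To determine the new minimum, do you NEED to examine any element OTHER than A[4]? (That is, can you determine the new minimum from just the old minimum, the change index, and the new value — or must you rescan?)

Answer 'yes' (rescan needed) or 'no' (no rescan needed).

Answer: no

Derivation:
Old min = -18 at index 1
Change at index 4: 33 -> 11
Index 4 was NOT the min. New min = min(-18, 11). No rescan of other elements needed.
Needs rescan: no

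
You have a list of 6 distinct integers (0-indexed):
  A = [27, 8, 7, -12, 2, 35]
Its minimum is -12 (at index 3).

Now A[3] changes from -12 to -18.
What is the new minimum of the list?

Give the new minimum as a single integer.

Old min = -12 (at index 3)
Change: A[3] -12 -> -18
Changed element WAS the min. Need to check: is -18 still <= all others?
  Min of remaining elements: 2
  New min = min(-18, 2) = -18

Answer: -18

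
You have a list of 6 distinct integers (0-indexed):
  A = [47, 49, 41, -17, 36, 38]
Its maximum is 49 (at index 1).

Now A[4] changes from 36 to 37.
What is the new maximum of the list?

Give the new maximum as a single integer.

Old max = 49 (at index 1)
Change: A[4] 36 -> 37
Changed element was NOT the old max.
  New max = max(old_max, new_val) = max(49, 37) = 49

Answer: 49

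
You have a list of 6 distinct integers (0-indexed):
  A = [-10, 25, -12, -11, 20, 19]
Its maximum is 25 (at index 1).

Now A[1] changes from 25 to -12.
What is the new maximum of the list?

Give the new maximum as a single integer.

Answer: 20

Derivation:
Old max = 25 (at index 1)
Change: A[1] 25 -> -12
Changed element WAS the max -> may need rescan.
  Max of remaining elements: 20
  New max = max(-12, 20) = 20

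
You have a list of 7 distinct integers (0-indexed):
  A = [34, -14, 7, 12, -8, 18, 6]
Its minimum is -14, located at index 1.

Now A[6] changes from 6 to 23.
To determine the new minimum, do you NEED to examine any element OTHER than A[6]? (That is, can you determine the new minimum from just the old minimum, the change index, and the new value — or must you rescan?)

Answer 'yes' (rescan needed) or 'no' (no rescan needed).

Answer: no

Derivation:
Old min = -14 at index 1
Change at index 6: 6 -> 23
Index 6 was NOT the min. New min = min(-14, 23). No rescan of other elements needed.
Needs rescan: no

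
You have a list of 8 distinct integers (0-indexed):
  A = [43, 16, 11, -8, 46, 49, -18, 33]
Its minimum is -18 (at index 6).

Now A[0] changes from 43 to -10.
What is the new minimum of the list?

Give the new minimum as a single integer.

Old min = -18 (at index 6)
Change: A[0] 43 -> -10
Changed element was NOT the old min.
  New min = min(old_min, new_val) = min(-18, -10) = -18

Answer: -18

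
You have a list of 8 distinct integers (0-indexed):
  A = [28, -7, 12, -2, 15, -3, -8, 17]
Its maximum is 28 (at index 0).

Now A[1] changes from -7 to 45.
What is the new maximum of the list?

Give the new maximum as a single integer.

Old max = 28 (at index 0)
Change: A[1] -7 -> 45
Changed element was NOT the old max.
  New max = max(old_max, new_val) = max(28, 45) = 45

Answer: 45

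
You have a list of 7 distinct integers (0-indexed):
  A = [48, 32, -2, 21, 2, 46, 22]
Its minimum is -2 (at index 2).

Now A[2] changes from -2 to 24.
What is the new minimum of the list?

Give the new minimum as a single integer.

Old min = -2 (at index 2)
Change: A[2] -2 -> 24
Changed element WAS the min. Need to check: is 24 still <= all others?
  Min of remaining elements: 2
  New min = min(24, 2) = 2

Answer: 2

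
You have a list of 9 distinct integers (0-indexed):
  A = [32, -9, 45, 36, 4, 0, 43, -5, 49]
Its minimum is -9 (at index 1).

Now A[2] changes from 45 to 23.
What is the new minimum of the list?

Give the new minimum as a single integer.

Answer: -9

Derivation:
Old min = -9 (at index 1)
Change: A[2] 45 -> 23
Changed element was NOT the old min.
  New min = min(old_min, new_val) = min(-9, 23) = -9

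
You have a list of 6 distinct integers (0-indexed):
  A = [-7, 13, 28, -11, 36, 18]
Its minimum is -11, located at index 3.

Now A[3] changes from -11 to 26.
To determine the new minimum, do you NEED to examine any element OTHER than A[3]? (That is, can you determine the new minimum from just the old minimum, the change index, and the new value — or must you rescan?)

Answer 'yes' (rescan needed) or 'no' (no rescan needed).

Answer: yes

Derivation:
Old min = -11 at index 3
Change at index 3: -11 -> 26
Index 3 WAS the min and new value 26 > old min -11. Must rescan other elements to find the new min.
Needs rescan: yes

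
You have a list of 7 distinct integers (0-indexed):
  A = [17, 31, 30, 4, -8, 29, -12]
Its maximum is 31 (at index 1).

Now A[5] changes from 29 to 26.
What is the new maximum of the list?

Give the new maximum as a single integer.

Answer: 31

Derivation:
Old max = 31 (at index 1)
Change: A[5] 29 -> 26
Changed element was NOT the old max.
  New max = max(old_max, new_val) = max(31, 26) = 31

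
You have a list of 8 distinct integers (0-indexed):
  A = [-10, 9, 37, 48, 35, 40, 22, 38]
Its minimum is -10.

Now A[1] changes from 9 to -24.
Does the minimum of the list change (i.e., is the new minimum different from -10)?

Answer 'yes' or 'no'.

Answer: yes

Derivation:
Old min = -10
Change: A[1] 9 -> -24
Changed element was NOT the min; min changes only if -24 < -10.
New min = -24; changed? yes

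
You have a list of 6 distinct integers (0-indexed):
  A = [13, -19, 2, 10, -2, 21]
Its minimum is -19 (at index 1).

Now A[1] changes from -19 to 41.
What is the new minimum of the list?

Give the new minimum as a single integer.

Old min = -19 (at index 1)
Change: A[1] -19 -> 41
Changed element WAS the min. Need to check: is 41 still <= all others?
  Min of remaining elements: -2
  New min = min(41, -2) = -2

Answer: -2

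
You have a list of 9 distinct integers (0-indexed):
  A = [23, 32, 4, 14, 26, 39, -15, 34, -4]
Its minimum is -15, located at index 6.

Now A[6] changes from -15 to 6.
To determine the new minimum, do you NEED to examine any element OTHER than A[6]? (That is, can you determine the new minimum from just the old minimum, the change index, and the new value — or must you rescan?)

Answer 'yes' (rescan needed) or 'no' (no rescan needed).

Old min = -15 at index 6
Change at index 6: -15 -> 6
Index 6 WAS the min and new value 6 > old min -15. Must rescan other elements to find the new min.
Needs rescan: yes

Answer: yes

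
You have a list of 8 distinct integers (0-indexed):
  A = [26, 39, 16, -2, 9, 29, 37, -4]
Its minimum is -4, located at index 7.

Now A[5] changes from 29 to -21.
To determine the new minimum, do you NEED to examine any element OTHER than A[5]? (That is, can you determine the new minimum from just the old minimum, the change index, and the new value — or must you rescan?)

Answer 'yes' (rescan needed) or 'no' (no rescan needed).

Old min = -4 at index 7
Change at index 5: 29 -> -21
Index 5 was NOT the min. New min = min(-4, -21). No rescan of other elements needed.
Needs rescan: no

Answer: no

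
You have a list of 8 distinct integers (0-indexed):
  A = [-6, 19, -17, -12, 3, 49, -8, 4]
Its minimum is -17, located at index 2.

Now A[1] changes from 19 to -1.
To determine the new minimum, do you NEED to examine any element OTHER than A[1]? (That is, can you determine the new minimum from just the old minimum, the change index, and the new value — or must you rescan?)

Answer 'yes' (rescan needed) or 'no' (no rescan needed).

Answer: no

Derivation:
Old min = -17 at index 2
Change at index 1: 19 -> -1
Index 1 was NOT the min. New min = min(-17, -1). No rescan of other elements needed.
Needs rescan: no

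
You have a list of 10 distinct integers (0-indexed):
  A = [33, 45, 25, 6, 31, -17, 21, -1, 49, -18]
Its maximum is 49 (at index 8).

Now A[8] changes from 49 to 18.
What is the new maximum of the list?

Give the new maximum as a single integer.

Old max = 49 (at index 8)
Change: A[8] 49 -> 18
Changed element WAS the max -> may need rescan.
  Max of remaining elements: 45
  New max = max(18, 45) = 45

Answer: 45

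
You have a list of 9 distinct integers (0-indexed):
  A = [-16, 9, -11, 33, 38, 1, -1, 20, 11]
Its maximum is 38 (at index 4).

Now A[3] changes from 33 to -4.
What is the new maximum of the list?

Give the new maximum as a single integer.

Old max = 38 (at index 4)
Change: A[3] 33 -> -4
Changed element was NOT the old max.
  New max = max(old_max, new_val) = max(38, -4) = 38

Answer: 38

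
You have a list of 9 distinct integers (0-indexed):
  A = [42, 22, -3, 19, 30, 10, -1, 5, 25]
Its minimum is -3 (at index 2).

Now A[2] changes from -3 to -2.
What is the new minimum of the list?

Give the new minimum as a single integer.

Answer: -2

Derivation:
Old min = -3 (at index 2)
Change: A[2] -3 -> -2
Changed element WAS the min. Need to check: is -2 still <= all others?
  Min of remaining elements: -1
  New min = min(-2, -1) = -2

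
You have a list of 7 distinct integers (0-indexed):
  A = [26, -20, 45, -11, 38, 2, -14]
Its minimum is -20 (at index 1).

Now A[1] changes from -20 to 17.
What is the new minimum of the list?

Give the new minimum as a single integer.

Old min = -20 (at index 1)
Change: A[1] -20 -> 17
Changed element WAS the min. Need to check: is 17 still <= all others?
  Min of remaining elements: -14
  New min = min(17, -14) = -14

Answer: -14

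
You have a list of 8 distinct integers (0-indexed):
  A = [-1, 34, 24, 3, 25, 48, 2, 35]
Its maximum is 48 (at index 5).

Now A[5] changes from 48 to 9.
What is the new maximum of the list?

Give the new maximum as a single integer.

Old max = 48 (at index 5)
Change: A[5] 48 -> 9
Changed element WAS the max -> may need rescan.
  Max of remaining elements: 35
  New max = max(9, 35) = 35

Answer: 35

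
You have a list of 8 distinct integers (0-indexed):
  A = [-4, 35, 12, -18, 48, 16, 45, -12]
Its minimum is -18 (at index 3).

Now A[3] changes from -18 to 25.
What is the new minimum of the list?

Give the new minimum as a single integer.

Answer: -12

Derivation:
Old min = -18 (at index 3)
Change: A[3] -18 -> 25
Changed element WAS the min. Need to check: is 25 still <= all others?
  Min of remaining elements: -12
  New min = min(25, -12) = -12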